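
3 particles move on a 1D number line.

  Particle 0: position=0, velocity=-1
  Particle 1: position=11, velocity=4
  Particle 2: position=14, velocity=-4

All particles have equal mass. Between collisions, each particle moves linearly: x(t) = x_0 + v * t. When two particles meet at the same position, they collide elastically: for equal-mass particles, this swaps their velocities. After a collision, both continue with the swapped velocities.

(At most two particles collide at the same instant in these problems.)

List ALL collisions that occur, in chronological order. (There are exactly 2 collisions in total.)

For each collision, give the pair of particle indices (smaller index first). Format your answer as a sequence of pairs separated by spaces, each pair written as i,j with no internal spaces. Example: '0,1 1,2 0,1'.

Collision at t=3/8: particles 1 and 2 swap velocities; positions: p0=-3/8 p1=25/2 p2=25/2; velocities now: v0=-1 v1=-4 v2=4
Collision at t=14/3: particles 0 and 1 swap velocities; positions: p0=-14/3 p1=-14/3 p2=89/3; velocities now: v0=-4 v1=-1 v2=4

Answer: 1,2 0,1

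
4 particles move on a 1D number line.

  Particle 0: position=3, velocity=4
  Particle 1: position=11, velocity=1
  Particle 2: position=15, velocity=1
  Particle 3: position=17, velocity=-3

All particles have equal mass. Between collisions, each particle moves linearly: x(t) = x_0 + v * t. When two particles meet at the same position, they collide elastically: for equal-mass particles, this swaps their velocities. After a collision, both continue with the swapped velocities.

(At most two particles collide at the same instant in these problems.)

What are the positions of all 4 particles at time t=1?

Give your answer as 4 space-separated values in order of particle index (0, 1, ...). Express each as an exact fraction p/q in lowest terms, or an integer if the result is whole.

Collision at t=1/2: particles 2 and 3 swap velocities; positions: p0=5 p1=23/2 p2=31/2 p3=31/2; velocities now: v0=4 v1=1 v2=-3 v3=1
Advance to t=1 (no further collisions before then); velocities: v0=4 v1=1 v2=-3 v3=1; positions = 7 12 14 16

Answer: 7 12 14 16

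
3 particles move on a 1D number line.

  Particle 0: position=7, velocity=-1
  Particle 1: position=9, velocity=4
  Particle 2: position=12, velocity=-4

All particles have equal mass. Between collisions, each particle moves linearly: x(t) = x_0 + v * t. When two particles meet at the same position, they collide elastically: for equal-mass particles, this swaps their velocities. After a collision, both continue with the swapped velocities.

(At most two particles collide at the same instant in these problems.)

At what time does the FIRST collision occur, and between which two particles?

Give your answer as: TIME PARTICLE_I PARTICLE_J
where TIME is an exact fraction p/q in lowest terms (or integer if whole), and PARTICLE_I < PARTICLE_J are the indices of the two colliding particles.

Answer: 3/8 1 2

Derivation:
Pair (0,1): pos 7,9 vel -1,4 -> not approaching (rel speed -5 <= 0)
Pair (1,2): pos 9,12 vel 4,-4 -> gap=3, closing at 8/unit, collide at t=3/8
Earliest collision: t=3/8 between 1 and 2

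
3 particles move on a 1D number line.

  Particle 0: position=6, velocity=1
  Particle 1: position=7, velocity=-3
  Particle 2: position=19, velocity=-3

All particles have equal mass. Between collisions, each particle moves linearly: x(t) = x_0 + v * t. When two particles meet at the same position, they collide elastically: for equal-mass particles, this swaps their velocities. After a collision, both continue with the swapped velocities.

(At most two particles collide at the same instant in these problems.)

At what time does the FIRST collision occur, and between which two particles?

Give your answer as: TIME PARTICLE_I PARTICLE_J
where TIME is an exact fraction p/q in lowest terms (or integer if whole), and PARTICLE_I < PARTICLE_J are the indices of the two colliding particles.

Pair (0,1): pos 6,7 vel 1,-3 -> gap=1, closing at 4/unit, collide at t=1/4
Pair (1,2): pos 7,19 vel -3,-3 -> not approaching (rel speed 0 <= 0)
Earliest collision: t=1/4 between 0 and 1

Answer: 1/4 0 1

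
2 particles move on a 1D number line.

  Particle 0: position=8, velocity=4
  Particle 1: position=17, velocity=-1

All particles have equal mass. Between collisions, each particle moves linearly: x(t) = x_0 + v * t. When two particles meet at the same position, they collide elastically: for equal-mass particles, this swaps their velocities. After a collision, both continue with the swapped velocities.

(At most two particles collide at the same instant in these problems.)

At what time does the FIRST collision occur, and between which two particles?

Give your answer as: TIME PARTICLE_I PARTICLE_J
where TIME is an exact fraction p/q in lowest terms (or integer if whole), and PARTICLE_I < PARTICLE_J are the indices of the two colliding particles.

Answer: 9/5 0 1

Derivation:
Pair (0,1): pos 8,17 vel 4,-1 -> gap=9, closing at 5/unit, collide at t=9/5
Earliest collision: t=9/5 between 0 and 1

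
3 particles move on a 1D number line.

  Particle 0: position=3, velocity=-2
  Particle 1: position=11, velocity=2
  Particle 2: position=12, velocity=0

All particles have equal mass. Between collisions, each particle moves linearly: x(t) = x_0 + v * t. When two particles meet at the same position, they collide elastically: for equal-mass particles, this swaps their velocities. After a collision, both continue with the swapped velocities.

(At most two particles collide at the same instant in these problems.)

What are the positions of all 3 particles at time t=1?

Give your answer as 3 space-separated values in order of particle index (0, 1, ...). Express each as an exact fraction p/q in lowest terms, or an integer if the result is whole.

Answer: 1 12 13

Derivation:
Collision at t=1/2: particles 1 and 2 swap velocities; positions: p0=2 p1=12 p2=12; velocities now: v0=-2 v1=0 v2=2
Advance to t=1 (no further collisions before then); velocities: v0=-2 v1=0 v2=2; positions = 1 12 13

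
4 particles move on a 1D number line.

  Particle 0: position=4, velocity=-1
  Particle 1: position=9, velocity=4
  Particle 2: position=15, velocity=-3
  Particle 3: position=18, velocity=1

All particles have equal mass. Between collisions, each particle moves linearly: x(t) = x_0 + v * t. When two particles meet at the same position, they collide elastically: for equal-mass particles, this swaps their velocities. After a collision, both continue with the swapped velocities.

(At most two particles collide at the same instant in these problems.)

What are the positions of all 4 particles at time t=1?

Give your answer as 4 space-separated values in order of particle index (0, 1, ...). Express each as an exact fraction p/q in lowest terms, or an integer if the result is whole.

Collision at t=6/7: particles 1 and 2 swap velocities; positions: p0=22/7 p1=87/7 p2=87/7 p3=132/7; velocities now: v0=-1 v1=-3 v2=4 v3=1
Advance to t=1 (no further collisions before then); velocities: v0=-1 v1=-3 v2=4 v3=1; positions = 3 12 13 19

Answer: 3 12 13 19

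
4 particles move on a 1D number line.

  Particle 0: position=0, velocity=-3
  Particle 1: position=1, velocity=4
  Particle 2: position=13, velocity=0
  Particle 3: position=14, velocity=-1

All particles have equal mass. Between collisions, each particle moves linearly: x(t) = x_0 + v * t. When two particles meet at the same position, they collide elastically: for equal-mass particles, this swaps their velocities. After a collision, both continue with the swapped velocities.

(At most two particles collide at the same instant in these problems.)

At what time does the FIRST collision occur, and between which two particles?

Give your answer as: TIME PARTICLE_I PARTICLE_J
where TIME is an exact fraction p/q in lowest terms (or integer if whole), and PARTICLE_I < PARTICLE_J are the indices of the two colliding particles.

Answer: 1 2 3

Derivation:
Pair (0,1): pos 0,1 vel -3,4 -> not approaching (rel speed -7 <= 0)
Pair (1,2): pos 1,13 vel 4,0 -> gap=12, closing at 4/unit, collide at t=3
Pair (2,3): pos 13,14 vel 0,-1 -> gap=1, closing at 1/unit, collide at t=1
Earliest collision: t=1 between 2 and 3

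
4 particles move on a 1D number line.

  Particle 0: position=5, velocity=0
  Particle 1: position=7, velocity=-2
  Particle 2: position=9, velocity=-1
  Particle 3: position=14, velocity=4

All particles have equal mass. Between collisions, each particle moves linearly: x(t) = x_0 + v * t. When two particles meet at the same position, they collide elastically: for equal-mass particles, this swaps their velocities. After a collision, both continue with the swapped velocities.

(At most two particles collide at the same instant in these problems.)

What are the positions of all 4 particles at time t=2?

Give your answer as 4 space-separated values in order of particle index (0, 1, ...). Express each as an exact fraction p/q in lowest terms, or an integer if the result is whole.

Collision at t=1: particles 0 and 1 swap velocities; positions: p0=5 p1=5 p2=8 p3=18; velocities now: v0=-2 v1=0 v2=-1 v3=4
Advance to t=2 (no further collisions before then); velocities: v0=-2 v1=0 v2=-1 v3=4; positions = 3 5 7 22

Answer: 3 5 7 22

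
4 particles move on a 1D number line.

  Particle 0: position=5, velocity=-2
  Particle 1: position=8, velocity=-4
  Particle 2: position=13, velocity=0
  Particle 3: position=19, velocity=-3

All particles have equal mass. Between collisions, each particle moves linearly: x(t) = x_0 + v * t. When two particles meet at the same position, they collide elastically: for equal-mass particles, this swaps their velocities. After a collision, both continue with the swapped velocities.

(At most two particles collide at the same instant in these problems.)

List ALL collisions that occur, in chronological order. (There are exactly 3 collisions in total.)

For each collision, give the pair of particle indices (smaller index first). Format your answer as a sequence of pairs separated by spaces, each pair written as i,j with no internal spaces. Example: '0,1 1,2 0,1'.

Collision at t=3/2: particles 0 and 1 swap velocities; positions: p0=2 p1=2 p2=13 p3=29/2; velocities now: v0=-4 v1=-2 v2=0 v3=-3
Collision at t=2: particles 2 and 3 swap velocities; positions: p0=0 p1=1 p2=13 p3=13; velocities now: v0=-4 v1=-2 v2=-3 v3=0
Collision at t=14: particles 1 and 2 swap velocities; positions: p0=-48 p1=-23 p2=-23 p3=13; velocities now: v0=-4 v1=-3 v2=-2 v3=0

Answer: 0,1 2,3 1,2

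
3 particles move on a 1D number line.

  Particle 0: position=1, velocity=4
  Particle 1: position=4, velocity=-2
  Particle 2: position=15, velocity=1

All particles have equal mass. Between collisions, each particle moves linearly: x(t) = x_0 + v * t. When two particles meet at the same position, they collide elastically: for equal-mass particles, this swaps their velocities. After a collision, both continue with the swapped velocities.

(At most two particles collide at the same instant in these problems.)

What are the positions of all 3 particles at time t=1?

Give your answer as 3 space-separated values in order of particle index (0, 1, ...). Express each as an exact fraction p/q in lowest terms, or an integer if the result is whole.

Answer: 2 5 16

Derivation:
Collision at t=1/2: particles 0 and 1 swap velocities; positions: p0=3 p1=3 p2=31/2; velocities now: v0=-2 v1=4 v2=1
Advance to t=1 (no further collisions before then); velocities: v0=-2 v1=4 v2=1; positions = 2 5 16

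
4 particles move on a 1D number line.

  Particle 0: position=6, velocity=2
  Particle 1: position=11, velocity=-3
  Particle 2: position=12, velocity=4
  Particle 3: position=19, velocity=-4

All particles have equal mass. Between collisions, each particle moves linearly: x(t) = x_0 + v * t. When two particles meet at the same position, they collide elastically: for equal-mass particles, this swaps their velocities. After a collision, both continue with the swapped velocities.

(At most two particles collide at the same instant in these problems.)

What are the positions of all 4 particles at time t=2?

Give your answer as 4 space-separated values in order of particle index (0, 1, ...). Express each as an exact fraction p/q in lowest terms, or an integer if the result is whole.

Answer: 5 10 11 20

Derivation:
Collision at t=7/8: particles 2 and 3 swap velocities; positions: p0=31/4 p1=67/8 p2=31/2 p3=31/2; velocities now: v0=2 v1=-3 v2=-4 v3=4
Collision at t=1: particles 0 and 1 swap velocities; positions: p0=8 p1=8 p2=15 p3=16; velocities now: v0=-3 v1=2 v2=-4 v3=4
Advance to t=2 (no further collisions before then); velocities: v0=-3 v1=2 v2=-4 v3=4; positions = 5 10 11 20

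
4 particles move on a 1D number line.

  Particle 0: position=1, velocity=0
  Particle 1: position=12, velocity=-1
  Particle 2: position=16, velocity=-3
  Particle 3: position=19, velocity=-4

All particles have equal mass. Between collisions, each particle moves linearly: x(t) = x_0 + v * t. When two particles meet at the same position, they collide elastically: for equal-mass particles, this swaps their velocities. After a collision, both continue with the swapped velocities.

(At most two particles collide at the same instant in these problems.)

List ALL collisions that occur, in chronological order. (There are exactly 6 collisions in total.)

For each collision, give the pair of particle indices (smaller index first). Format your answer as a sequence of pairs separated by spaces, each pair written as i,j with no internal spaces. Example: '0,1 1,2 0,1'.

Collision at t=2: particles 1 and 2 swap velocities; positions: p0=1 p1=10 p2=10 p3=11; velocities now: v0=0 v1=-3 v2=-1 v3=-4
Collision at t=7/3: particles 2 and 3 swap velocities; positions: p0=1 p1=9 p2=29/3 p3=29/3; velocities now: v0=0 v1=-3 v2=-4 v3=-1
Collision at t=3: particles 1 and 2 swap velocities; positions: p0=1 p1=7 p2=7 p3=9; velocities now: v0=0 v1=-4 v2=-3 v3=-1
Collision at t=9/2: particles 0 and 1 swap velocities; positions: p0=1 p1=1 p2=5/2 p3=15/2; velocities now: v0=-4 v1=0 v2=-3 v3=-1
Collision at t=5: particles 1 and 2 swap velocities; positions: p0=-1 p1=1 p2=1 p3=7; velocities now: v0=-4 v1=-3 v2=0 v3=-1
Collision at t=11: particles 2 and 3 swap velocities; positions: p0=-25 p1=-17 p2=1 p3=1; velocities now: v0=-4 v1=-3 v2=-1 v3=0

Answer: 1,2 2,3 1,2 0,1 1,2 2,3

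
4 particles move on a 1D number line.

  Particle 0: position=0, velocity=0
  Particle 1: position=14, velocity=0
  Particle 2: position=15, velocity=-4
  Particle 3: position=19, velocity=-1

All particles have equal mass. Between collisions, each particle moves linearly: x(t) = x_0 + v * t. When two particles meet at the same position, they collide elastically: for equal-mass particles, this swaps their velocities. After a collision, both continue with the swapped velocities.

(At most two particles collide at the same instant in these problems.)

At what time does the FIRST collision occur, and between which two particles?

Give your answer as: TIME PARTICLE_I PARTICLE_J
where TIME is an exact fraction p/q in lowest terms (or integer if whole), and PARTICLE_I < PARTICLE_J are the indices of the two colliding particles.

Pair (0,1): pos 0,14 vel 0,0 -> not approaching (rel speed 0 <= 0)
Pair (1,2): pos 14,15 vel 0,-4 -> gap=1, closing at 4/unit, collide at t=1/4
Pair (2,3): pos 15,19 vel -4,-1 -> not approaching (rel speed -3 <= 0)
Earliest collision: t=1/4 between 1 and 2

Answer: 1/4 1 2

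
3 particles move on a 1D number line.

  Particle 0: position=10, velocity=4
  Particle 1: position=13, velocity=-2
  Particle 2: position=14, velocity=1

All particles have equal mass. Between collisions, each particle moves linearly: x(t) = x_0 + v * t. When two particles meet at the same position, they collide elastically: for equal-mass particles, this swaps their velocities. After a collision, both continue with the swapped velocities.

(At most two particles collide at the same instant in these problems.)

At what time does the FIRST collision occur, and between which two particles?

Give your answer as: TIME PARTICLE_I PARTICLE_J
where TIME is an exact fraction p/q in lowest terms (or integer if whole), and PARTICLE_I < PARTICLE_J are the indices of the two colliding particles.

Pair (0,1): pos 10,13 vel 4,-2 -> gap=3, closing at 6/unit, collide at t=1/2
Pair (1,2): pos 13,14 vel -2,1 -> not approaching (rel speed -3 <= 0)
Earliest collision: t=1/2 between 0 and 1

Answer: 1/2 0 1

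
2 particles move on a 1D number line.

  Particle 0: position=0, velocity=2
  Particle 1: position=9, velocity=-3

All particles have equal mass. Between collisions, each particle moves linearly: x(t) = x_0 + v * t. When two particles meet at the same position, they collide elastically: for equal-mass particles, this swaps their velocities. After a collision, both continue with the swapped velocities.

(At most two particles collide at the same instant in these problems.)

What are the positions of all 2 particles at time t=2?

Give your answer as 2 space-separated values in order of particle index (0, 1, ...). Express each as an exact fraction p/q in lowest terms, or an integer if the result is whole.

Collision at t=9/5: particles 0 and 1 swap velocities; positions: p0=18/5 p1=18/5; velocities now: v0=-3 v1=2
Advance to t=2 (no further collisions before then); velocities: v0=-3 v1=2; positions = 3 4

Answer: 3 4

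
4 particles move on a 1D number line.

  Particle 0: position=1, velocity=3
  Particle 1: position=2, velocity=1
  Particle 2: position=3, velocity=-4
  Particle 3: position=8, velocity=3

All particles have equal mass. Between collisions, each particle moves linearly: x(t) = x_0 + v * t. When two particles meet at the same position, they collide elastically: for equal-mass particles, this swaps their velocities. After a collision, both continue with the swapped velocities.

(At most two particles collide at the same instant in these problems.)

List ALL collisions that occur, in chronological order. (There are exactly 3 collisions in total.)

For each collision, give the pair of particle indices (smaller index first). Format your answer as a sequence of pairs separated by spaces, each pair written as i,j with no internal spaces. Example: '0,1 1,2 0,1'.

Answer: 1,2 0,1 1,2

Derivation:
Collision at t=1/5: particles 1 and 2 swap velocities; positions: p0=8/5 p1=11/5 p2=11/5 p3=43/5; velocities now: v0=3 v1=-4 v2=1 v3=3
Collision at t=2/7: particles 0 and 1 swap velocities; positions: p0=13/7 p1=13/7 p2=16/7 p3=62/7; velocities now: v0=-4 v1=3 v2=1 v3=3
Collision at t=1/2: particles 1 and 2 swap velocities; positions: p0=1 p1=5/2 p2=5/2 p3=19/2; velocities now: v0=-4 v1=1 v2=3 v3=3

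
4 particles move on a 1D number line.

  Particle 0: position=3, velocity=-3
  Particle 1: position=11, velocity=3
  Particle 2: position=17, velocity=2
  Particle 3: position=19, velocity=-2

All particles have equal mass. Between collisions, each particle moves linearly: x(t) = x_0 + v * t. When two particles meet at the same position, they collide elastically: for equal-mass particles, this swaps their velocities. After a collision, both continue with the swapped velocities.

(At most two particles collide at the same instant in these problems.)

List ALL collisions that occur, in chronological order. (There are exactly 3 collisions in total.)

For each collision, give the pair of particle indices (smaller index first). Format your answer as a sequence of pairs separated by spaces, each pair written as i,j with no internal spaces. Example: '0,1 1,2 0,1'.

Answer: 2,3 1,2 2,3

Derivation:
Collision at t=1/2: particles 2 and 3 swap velocities; positions: p0=3/2 p1=25/2 p2=18 p3=18; velocities now: v0=-3 v1=3 v2=-2 v3=2
Collision at t=8/5: particles 1 and 2 swap velocities; positions: p0=-9/5 p1=79/5 p2=79/5 p3=101/5; velocities now: v0=-3 v1=-2 v2=3 v3=2
Collision at t=6: particles 2 and 3 swap velocities; positions: p0=-15 p1=7 p2=29 p3=29; velocities now: v0=-3 v1=-2 v2=2 v3=3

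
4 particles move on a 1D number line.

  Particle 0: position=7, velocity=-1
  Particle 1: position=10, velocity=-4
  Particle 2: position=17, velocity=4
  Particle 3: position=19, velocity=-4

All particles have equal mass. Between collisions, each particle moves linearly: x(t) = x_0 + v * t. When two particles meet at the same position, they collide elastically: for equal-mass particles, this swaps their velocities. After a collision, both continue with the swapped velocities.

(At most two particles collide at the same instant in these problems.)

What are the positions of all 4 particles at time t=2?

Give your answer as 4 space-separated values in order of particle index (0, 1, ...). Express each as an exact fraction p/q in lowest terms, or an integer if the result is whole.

Collision at t=1/4: particles 2 and 3 swap velocities; positions: p0=27/4 p1=9 p2=18 p3=18; velocities now: v0=-1 v1=-4 v2=-4 v3=4
Collision at t=1: particles 0 and 1 swap velocities; positions: p0=6 p1=6 p2=15 p3=21; velocities now: v0=-4 v1=-1 v2=-4 v3=4
Advance to t=2 (no further collisions before then); velocities: v0=-4 v1=-1 v2=-4 v3=4; positions = 2 5 11 25

Answer: 2 5 11 25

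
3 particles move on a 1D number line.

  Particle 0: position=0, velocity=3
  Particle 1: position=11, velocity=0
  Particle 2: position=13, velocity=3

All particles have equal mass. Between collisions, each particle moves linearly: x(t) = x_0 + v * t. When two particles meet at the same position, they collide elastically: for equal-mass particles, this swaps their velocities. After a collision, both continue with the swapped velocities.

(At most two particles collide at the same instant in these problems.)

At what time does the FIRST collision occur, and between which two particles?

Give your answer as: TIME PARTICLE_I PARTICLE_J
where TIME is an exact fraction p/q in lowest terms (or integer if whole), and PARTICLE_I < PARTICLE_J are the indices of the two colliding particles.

Answer: 11/3 0 1

Derivation:
Pair (0,1): pos 0,11 vel 3,0 -> gap=11, closing at 3/unit, collide at t=11/3
Pair (1,2): pos 11,13 vel 0,3 -> not approaching (rel speed -3 <= 0)
Earliest collision: t=11/3 between 0 and 1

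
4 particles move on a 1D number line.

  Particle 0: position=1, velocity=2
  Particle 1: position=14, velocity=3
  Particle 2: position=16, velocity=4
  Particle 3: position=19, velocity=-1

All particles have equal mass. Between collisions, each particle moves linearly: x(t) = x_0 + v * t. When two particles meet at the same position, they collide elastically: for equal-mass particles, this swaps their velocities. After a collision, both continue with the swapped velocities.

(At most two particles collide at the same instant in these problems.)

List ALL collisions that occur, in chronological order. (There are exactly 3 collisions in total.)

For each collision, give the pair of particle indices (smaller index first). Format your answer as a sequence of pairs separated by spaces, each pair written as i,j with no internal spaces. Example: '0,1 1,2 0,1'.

Collision at t=3/5: particles 2 and 3 swap velocities; positions: p0=11/5 p1=79/5 p2=92/5 p3=92/5; velocities now: v0=2 v1=3 v2=-1 v3=4
Collision at t=5/4: particles 1 and 2 swap velocities; positions: p0=7/2 p1=71/4 p2=71/4 p3=21; velocities now: v0=2 v1=-1 v2=3 v3=4
Collision at t=6: particles 0 and 1 swap velocities; positions: p0=13 p1=13 p2=32 p3=40; velocities now: v0=-1 v1=2 v2=3 v3=4

Answer: 2,3 1,2 0,1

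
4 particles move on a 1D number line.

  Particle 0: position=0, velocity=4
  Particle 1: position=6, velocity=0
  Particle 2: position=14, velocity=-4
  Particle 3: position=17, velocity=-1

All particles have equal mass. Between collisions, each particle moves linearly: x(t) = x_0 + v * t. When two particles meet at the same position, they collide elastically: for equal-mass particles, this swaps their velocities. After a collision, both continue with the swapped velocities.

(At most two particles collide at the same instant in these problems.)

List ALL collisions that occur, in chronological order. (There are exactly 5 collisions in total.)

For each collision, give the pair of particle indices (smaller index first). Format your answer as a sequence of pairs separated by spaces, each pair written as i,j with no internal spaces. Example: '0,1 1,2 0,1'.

Collision at t=3/2: particles 0 and 1 swap velocities; positions: p0=6 p1=6 p2=8 p3=31/2; velocities now: v0=0 v1=4 v2=-4 v3=-1
Collision at t=7/4: particles 1 and 2 swap velocities; positions: p0=6 p1=7 p2=7 p3=61/4; velocities now: v0=0 v1=-4 v2=4 v3=-1
Collision at t=2: particles 0 and 1 swap velocities; positions: p0=6 p1=6 p2=8 p3=15; velocities now: v0=-4 v1=0 v2=4 v3=-1
Collision at t=17/5: particles 2 and 3 swap velocities; positions: p0=2/5 p1=6 p2=68/5 p3=68/5; velocities now: v0=-4 v1=0 v2=-1 v3=4
Collision at t=11: particles 1 and 2 swap velocities; positions: p0=-30 p1=6 p2=6 p3=44; velocities now: v0=-4 v1=-1 v2=0 v3=4

Answer: 0,1 1,2 0,1 2,3 1,2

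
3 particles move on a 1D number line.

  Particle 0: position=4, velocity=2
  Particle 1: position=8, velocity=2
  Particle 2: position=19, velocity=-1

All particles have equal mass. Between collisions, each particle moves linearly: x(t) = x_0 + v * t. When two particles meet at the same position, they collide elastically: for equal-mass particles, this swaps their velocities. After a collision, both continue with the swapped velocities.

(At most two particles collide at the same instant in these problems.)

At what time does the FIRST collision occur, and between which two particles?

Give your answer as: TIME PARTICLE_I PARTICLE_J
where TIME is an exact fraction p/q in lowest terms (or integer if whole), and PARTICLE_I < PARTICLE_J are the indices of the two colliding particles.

Pair (0,1): pos 4,8 vel 2,2 -> not approaching (rel speed 0 <= 0)
Pair (1,2): pos 8,19 vel 2,-1 -> gap=11, closing at 3/unit, collide at t=11/3
Earliest collision: t=11/3 between 1 and 2

Answer: 11/3 1 2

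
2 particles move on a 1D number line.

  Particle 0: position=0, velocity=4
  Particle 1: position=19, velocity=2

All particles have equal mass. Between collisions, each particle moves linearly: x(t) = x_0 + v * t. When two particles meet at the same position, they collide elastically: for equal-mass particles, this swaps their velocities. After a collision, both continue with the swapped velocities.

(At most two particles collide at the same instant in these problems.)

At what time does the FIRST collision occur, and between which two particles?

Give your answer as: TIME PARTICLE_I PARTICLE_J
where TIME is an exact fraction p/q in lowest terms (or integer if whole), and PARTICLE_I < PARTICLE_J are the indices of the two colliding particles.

Answer: 19/2 0 1

Derivation:
Pair (0,1): pos 0,19 vel 4,2 -> gap=19, closing at 2/unit, collide at t=19/2
Earliest collision: t=19/2 between 0 and 1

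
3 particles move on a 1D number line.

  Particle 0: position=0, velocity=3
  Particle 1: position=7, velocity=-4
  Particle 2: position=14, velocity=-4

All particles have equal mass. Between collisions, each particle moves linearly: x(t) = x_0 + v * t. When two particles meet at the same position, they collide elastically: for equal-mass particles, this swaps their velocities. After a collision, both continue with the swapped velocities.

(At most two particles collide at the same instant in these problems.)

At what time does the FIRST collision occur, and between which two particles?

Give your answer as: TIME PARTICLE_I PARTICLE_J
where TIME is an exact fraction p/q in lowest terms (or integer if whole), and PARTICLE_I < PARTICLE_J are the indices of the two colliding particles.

Pair (0,1): pos 0,7 vel 3,-4 -> gap=7, closing at 7/unit, collide at t=1
Pair (1,2): pos 7,14 vel -4,-4 -> not approaching (rel speed 0 <= 0)
Earliest collision: t=1 between 0 and 1

Answer: 1 0 1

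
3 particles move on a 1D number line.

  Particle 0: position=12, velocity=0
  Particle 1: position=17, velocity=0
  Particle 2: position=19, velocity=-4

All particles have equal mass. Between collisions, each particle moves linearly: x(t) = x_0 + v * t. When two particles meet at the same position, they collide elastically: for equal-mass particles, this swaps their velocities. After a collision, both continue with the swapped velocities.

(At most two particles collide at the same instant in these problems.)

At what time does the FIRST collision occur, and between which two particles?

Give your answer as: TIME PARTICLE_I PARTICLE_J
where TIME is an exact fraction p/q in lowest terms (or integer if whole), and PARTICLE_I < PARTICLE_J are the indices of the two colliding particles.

Answer: 1/2 1 2

Derivation:
Pair (0,1): pos 12,17 vel 0,0 -> not approaching (rel speed 0 <= 0)
Pair (1,2): pos 17,19 vel 0,-4 -> gap=2, closing at 4/unit, collide at t=1/2
Earliest collision: t=1/2 between 1 and 2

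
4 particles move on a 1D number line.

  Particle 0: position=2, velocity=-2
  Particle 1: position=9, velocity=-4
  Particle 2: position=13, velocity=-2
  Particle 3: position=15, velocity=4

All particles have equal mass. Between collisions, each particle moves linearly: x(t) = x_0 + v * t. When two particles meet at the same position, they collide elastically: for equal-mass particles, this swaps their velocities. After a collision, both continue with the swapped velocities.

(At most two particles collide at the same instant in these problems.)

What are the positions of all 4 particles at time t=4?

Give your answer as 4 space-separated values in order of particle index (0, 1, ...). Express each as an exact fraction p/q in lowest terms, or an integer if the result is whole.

Collision at t=7/2: particles 0 and 1 swap velocities; positions: p0=-5 p1=-5 p2=6 p3=29; velocities now: v0=-4 v1=-2 v2=-2 v3=4
Advance to t=4 (no further collisions before then); velocities: v0=-4 v1=-2 v2=-2 v3=4; positions = -7 -6 5 31

Answer: -7 -6 5 31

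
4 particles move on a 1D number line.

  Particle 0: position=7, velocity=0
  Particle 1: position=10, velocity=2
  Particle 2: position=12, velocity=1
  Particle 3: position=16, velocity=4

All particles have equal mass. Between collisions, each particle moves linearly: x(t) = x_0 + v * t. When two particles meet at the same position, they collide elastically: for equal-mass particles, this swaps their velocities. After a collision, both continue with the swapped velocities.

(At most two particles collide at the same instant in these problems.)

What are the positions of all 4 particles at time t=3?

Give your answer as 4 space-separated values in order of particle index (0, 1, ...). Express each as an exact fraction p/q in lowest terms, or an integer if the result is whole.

Answer: 7 15 16 28

Derivation:
Collision at t=2: particles 1 and 2 swap velocities; positions: p0=7 p1=14 p2=14 p3=24; velocities now: v0=0 v1=1 v2=2 v3=4
Advance to t=3 (no further collisions before then); velocities: v0=0 v1=1 v2=2 v3=4; positions = 7 15 16 28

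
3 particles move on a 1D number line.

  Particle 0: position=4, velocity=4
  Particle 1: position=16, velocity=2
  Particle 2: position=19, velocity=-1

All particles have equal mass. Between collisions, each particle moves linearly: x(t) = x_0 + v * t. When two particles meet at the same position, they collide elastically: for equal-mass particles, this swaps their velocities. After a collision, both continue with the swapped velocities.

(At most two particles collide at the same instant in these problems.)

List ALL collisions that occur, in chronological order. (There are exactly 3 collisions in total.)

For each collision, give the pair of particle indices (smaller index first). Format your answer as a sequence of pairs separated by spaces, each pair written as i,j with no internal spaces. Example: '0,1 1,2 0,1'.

Answer: 1,2 0,1 1,2

Derivation:
Collision at t=1: particles 1 and 2 swap velocities; positions: p0=8 p1=18 p2=18; velocities now: v0=4 v1=-1 v2=2
Collision at t=3: particles 0 and 1 swap velocities; positions: p0=16 p1=16 p2=22; velocities now: v0=-1 v1=4 v2=2
Collision at t=6: particles 1 and 2 swap velocities; positions: p0=13 p1=28 p2=28; velocities now: v0=-1 v1=2 v2=4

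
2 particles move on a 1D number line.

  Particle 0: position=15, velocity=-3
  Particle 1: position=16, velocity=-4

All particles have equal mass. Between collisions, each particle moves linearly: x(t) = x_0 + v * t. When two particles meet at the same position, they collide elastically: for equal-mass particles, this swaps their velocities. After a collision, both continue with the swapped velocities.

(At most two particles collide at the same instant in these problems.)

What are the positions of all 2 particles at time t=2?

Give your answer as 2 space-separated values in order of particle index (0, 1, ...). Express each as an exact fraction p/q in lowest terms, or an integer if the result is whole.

Collision at t=1: particles 0 and 1 swap velocities; positions: p0=12 p1=12; velocities now: v0=-4 v1=-3
Advance to t=2 (no further collisions before then); velocities: v0=-4 v1=-3; positions = 8 9

Answer: 8 9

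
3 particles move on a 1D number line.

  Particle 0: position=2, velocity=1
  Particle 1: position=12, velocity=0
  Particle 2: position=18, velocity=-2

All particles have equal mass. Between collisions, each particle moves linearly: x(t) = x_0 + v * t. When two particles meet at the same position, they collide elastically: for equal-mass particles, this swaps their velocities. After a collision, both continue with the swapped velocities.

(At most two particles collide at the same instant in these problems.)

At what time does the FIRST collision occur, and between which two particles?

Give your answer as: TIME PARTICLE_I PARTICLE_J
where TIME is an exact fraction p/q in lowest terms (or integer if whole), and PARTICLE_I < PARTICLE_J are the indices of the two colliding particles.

Answer: 3 1 2

Derivation:
Pair (0,1): pos 2,12 vel 1,0 -> gap=10, closing at 1/unit, collide at t=10
Pair (1,2): pos 12,18 vel 0,-2 -> gap=6, closing at 2/unit, collide at t=3
Earliest collision: t=3 between 1 and 2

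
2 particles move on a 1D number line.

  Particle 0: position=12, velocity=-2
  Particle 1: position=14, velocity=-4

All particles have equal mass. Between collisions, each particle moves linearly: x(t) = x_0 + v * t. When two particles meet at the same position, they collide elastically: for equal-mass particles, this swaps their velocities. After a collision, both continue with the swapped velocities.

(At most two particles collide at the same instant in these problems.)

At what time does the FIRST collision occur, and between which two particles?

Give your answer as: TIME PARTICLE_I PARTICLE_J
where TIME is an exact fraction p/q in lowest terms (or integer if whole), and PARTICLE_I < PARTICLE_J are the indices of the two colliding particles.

Pair (0,1): pos 12,14 vel -2,-4 -> gap=2, closing at 2/unit, collide at t=1
Earliest collision: t=1 between 0 and 1

Answer: 1 0 1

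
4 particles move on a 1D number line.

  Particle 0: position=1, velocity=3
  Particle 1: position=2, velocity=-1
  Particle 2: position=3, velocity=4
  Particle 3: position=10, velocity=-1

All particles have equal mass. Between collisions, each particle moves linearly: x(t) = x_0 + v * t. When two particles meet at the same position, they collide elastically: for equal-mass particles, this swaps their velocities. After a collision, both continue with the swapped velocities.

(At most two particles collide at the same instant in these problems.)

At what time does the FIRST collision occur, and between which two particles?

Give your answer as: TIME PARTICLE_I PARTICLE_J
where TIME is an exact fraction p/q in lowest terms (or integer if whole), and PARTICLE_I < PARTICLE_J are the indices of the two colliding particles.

Pair (0,1): pos 1,2 vel 3,-1 -> gap=1, closing at 4/unit, collide at t=1/4
Pair (1,2): pos 2,3 vel -1,4 -> not approaching (rel speed -5 <= 0)
Pair (2,3): pos 3,10 vel 4,-1 -> gap=7, closing at 5/unit, collide at t=7/5
Earliest collision: t=1/4 between 0 and 1

Answer: 1/4 0 1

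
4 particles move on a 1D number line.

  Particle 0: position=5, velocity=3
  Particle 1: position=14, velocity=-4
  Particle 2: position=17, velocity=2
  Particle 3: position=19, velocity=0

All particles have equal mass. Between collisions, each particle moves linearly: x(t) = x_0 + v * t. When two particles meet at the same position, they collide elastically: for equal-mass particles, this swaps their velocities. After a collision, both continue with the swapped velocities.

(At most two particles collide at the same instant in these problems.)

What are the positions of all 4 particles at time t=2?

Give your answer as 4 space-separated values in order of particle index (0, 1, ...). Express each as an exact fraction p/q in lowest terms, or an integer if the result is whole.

Answer: 6 11 19 21

Derivation:
Collision at t=1: particles 2 and 3 swap velocities; positions: p0=8 p1=10 p2=19 p3=19; velocities now: v0=3 v1=-4 v2=0 v3=2
Collision at t=9/7: particles 0 and 1 swap velocities; positions: p0=62/7 p1=62/7 p2=19 p3=137/7; velocities now: v0=-4 v1=3 v2=0 v3=2
Advance to t=2 (no further collisions before then); velocities: v0=-4 v1=3 v2=0 v3=2; positions = 6 11 19 21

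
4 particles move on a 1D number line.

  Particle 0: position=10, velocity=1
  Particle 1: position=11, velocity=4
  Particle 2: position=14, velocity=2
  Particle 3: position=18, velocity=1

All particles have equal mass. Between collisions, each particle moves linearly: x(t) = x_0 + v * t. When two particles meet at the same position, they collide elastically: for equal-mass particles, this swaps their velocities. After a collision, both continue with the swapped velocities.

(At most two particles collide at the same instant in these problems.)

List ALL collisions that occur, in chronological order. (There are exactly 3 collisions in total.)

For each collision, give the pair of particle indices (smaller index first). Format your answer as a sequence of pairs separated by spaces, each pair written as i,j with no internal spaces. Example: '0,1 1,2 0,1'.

Collision at t=3/2: particles 1 and 2 swap velocities; positions: p0=23/2 p1=17 p2=17 p3=39/2; velocities now: v0=1 v1=2 v2=4 v3=1
Collision at t=7/3: particles 2 and 3 swap velocities; positions: p0=37/3 p1=56/3 p2=61/3 p3=61/3; velocities now: v0=1 v1=2 v2=1 v3=4
Collision at t=4: particles 1 and 2 swap velocities; positions: p0=14 p1=22 p2=22 p3=27; velocities now: v0=1 v1=1 v2=2 v3=4

Answer: 1,2 2,3 1,2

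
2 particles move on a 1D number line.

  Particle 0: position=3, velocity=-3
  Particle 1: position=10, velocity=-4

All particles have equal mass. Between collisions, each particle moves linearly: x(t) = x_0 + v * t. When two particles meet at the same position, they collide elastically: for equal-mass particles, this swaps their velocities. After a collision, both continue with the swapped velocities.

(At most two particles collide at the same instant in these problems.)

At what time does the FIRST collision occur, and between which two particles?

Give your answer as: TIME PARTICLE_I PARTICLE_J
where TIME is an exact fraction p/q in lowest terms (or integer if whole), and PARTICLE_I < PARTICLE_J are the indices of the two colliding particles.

Answer: 7 0 1

Derivation:
Pair (0,1): pos 3,10 vel -3,-4 -> gap=7, closing at 1/unit, collide at t=7
Earliest collision: t=7 between 0 and 1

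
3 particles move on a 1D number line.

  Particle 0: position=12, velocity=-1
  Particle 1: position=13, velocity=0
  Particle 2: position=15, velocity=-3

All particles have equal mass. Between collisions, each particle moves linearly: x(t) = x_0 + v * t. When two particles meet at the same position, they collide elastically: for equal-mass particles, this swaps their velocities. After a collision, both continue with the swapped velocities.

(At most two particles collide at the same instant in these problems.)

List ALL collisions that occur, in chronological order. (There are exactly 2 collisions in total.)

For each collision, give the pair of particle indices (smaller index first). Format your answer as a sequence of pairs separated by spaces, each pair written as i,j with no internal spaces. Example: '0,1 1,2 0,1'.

Answer: 1,2 0,1

Derivation:
Collision at t=2/3: particles 1 and 2 swap velocities; positions: p0=34/3 p1=13 p2=13; velocities now: v0=-1 v1=-3 v2=0
Collision at t=3/2: particles 0 and 1 swap velocities; positions: p0=21/2 p1=21/2 p2=13; velocities now: v0=-3 v1=-1 v2=0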